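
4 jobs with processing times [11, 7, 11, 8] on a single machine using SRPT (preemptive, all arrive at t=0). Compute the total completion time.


Since all jobs arrive at t=0, SRPT equals SPT ordering.
SPT order: [7, 8, 11, 11]
Completion times:
  Job 1: p=7, C=7
  Job 2: p=8, C=15
  Job 3: p=11, C=26
  Job 4: p=11, C=37
Total completion time = 7 + 15 + 26 + 37 = 85

85


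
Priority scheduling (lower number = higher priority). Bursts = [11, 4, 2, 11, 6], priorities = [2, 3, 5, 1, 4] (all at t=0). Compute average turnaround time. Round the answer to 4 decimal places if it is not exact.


Sort by priority (ascending = highest first):
Order: [(1, 11), (2, 11), (3, 4), (4, 6), (5, 2)]
Completion times:
  Priority 1, burst=11, C=11
  Priority 2, burst=11, C=22
  Priority 3, burst=4, C=26
  Priority 4, burst=6, C=32
  Priority 5, burst=2, C=34
Average turnaround = 125/5 = 25.0

25.0


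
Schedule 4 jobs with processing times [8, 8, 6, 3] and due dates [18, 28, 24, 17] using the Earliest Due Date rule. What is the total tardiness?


Sort by due date (EDD order): [(3, 17), (8, 18), (6, 24), (8, 28)]
Compute completion times and tardiness:
  Job 1: p=3, d=17, C=3, tardiness=max(0,3-17)=0
  Job 2: p=8, d=18, C=11, tardiness=max(0,11-18)=0
  Job 3: p=6, d=24, C=17, tardiness=max(0,17-24)=0
  Job 4: p=8, d=28, C=25, tardiness=max(0,25-28)=0
Total tardiness = 0

0


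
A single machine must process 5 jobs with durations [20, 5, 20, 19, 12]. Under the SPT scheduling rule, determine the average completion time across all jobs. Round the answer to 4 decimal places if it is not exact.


Sort jobs by processing time (SPT order): [5, 12, 19, 20, 20]
Compute completion times sequentially:
  Job 1: processing = 5, completes at 5
  Job 2: processing = 12, completes at 17
  Job 3: processing = 19, completes at 36
  Job 4: processing = 20, completes at 56
  Job 5: processing = 20, completes at 76
Sum of completion times = 190
Average completion time = 190/5 = 38.0

38.0


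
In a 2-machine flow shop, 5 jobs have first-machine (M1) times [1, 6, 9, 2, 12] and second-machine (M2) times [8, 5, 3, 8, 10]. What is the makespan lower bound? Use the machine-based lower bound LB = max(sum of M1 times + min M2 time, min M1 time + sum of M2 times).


LB1 = sum(M1 times) + min(M2 times) = 30 + 3 = 33
LB2 = min(M1 times) + sum(M2 times) = 1 + 34 = 35
Lower bound = max(LB1, LB2) = max(33, 35) = 35

35


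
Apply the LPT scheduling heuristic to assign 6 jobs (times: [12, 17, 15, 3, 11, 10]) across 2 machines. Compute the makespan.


Sort jobs in decreasing order (LPT): [17, 15, 12, 11, 10, 3]
Assign each job to the least loaded machine:
  Machine 1: jobs [17, 11, 3], load = 31
  Machine 2: jobs [15, 12, 10], load = 37
Makespan = max load = 37

37


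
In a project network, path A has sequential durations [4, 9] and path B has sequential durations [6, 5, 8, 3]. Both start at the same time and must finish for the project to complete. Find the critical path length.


Path A total = 4 + 9 = 13
Path B total = 6 + 5 + 8 + 3 = 22
Critical path = longest path = max(13, 22) = 22

22


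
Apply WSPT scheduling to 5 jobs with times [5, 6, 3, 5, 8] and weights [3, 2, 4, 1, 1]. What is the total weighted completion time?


Compute p/w ratios and sort ascending (WSPT): [(3, 4), (5, 3), (6, 2), (5, 1), (8, 1)]
Compute weighted completion times:
  Job (p=3,w=4): C=3, w*C=4*3=12
  Job (p=5,w=3): C=8, w*C=3*8=24
  Job (p=6,w=2): C=14, w*C=2*14=28
  Job (p=5,w=1): C=19, w*C=1*19=19
  Job (p=8,w=1): C=27, w*C=1*27=27
Total weighted completion time = 110

110


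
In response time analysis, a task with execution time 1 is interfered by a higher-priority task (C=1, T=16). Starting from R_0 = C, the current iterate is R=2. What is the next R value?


R_next = C + ceil(R_prev / T_hp) * C_hp
ceil(2 / 16) = ceil(0.125) = 1
Interference = 1 * 1 = 1
R_next = 1 + 1 = 2
R_next = R_prev, so the iteration has converged (response time = 2).

2


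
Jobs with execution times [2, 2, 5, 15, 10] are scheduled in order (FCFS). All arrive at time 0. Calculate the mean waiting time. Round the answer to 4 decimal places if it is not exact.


FCFS order (as given): [2, 2, 5, 15, 10]
Waiting times:
  Job 1: wait = 0
  Job 2: wait = 2
  Job 3: wait = 4
  Job 4: wait = 9
  Job 5: wait = 24
Sum of waiting times = 39
Average waiting time = 39/5 = 7.8

7.8


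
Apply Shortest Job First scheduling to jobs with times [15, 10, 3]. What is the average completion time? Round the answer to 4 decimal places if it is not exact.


SJF order (ascending): [3, 10, 15]
Completion times:
  Job 1: burst=3, C=3
  Job 2: burst=10, C=13
  Job 3: burst=15, C=28
Average completion = 44/3 = 14.6667

14.6667


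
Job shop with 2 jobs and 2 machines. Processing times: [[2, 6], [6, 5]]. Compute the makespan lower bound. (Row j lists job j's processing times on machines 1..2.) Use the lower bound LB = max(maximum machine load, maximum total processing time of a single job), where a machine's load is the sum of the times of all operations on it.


Machine loads:
  Machine 1: 2 + 6 = 8
  Machine 2: 6 + 5 = 11
Max machine load = 11
Job totals:
  Job 1: 8
  Job 2: 11
Max job total = 11
Lower bound = max(11, 11) = 11

11


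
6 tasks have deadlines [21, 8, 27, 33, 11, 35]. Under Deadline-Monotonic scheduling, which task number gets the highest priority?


Sort tasks by relative deadline (ascending):
  Task 2: deadline = 8
  Task 5: deadline = 11
  Task 1: deadline = 21
  Task 3: deadline = 27
  Task 4: deadline = 33
  Task 6: deadline = 35
Priority order (highest first): [2, 5, 1, 3, 4, 6]
Highest priority task = 2

2


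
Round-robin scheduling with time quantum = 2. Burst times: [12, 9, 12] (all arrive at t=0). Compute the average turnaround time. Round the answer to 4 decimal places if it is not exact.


Time quantum = 2
Execution trace:
  J1 runs 2 units, time = 2
  J2 runs 2 units, time = 4
  J3 runs 2 units, time = 6
  J1 runs 2 units, time = 8
  J2 runs 2 units, time = 10
  J3 runs 2 units, time = 12
  J1 runs 2 units, time = 14
  J2 runs 2 units, time = 16
  J3 runs 2 units, time = 18
  J1 runs 2 units, time = 20
  J2 runs 2 units, time = 22
  J3 runs 2 units, time = 24
  J1 runs 2 units, time = 26
  J2 runs 1 units, time = 27
  J3 runs 2 units, time = 29
  J1 runs 2 units, time = 31
  J3 runs 2 units, time = 33
Finish times: [31, 27, 33]
Average turnaround = 91/3 = 30.3333

30.3333


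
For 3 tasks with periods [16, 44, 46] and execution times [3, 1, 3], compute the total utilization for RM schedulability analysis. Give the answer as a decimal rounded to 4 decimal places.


Compute individual utilizations (exact fractions):
  Task 1: C/T = 3/16 (approx. 0.1875)
  Task 2: C/T = 1/44 (approx. 0.0227)
  Task 3: C/T = 3/46 (approx. 0.0652)
Total utilization U = 3/16 + 1/44 + 3/46 = 1115/4048
Rounded to 4 decimal places: U = 0.2754
RM (Liu & Layland) bound for 3 tasks = 0.779763; compare with U = 1115/4048 (approx. 0.275445)
U <= bound, so schedulable by RM sufficient condition.

0.2754


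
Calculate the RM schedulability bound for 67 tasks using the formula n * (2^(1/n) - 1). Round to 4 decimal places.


Compute 2^(1/67) = 1.0103991798
Subtract 1: 1.0103991798 - 1 = 0.0103991798
Multiply by n: 67 * 0.0103991798 = 0.6967450466
Round to 4 dp: 0.6967

0.6967


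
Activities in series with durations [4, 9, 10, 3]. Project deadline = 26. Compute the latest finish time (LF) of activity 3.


LF(activity 3) = deadline - sum of successor durations
Successors: activities 4 through 4 with durations [3]
Sum of successor durations = 3
LF = 26 - 3 = 23

23


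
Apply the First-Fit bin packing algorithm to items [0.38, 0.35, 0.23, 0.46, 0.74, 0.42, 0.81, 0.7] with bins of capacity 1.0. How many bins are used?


Place items sequentially using First-Fit:
  Item 0.38 -> new Bin 1
  Item 0.35 -> Bin 1 (now 0.73)
  Item 0.23 -> Bin 1 (now 0.96)
  Item 0.46 -> new Bin 2
  Item 0.74 -> new Bin 3
  Item 0.42 -> Bin 2 (now 0.88)
  Item 0.81 -> new Bin 4
  Item 0.7 -> new Bin 5
Total bins used = 5

5


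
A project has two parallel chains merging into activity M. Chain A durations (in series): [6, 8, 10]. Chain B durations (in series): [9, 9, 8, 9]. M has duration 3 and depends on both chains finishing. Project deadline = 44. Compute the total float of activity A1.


Forward pass: ES(A1) = sum of predecessors on chain A = 0
EF = ES + duration = 0 + 6 = 6
Backward pass: LF(M) = deadline = 44; LS(M) = 44 - 3 = 41
LF(A1) = LS(M) - sum(successors on chain A) = 41 - 18 = 23
LS = LF - duration = 23 - 6 = 17
Total float = LS - ES = 17 - 0 = 17

17


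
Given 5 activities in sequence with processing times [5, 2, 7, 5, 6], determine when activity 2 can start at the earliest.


Activity 2 starts after activities 1 through 1 complete.
Predecessor durations: [5]
ES = 5 = 5

5


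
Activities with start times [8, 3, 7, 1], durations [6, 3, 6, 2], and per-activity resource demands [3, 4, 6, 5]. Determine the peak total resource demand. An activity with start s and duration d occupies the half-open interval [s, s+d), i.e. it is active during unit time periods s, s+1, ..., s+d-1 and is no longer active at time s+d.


Each activity i is active on [start_i, start_i + duration_i).
Compute total resource usage per time slot:
  t=0: active resources = [], total = 0
  t=1: active resources = [5], total = 5
  t=2: active resources = [5], total = 5
  t=3: active resources = [4], total = 4
  t=4: active resources = [4], total = 4
  t=5: active resources = [4], total = 4
  t=6: active resources = [], total = 0
  t=7: active resources = [6], total = 6
  t=8: active resources = [3, 6], total = 9
  t=9: active resources = [3, 6], total = 9
  t=10: active resources = [3, 6], total = 9
  t=11: active resources = [3, 6], total = 9
  t=12: active resources = [3, 6], total = 9
  t=13: active resources = [3], total = 3
Peak resource demand = 9

9


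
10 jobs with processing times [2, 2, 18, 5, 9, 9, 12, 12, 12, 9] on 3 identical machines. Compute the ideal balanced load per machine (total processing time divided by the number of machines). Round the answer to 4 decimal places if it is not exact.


Total processing time = 2 + 2 + 18 + 5 + 9 + 9 + 12 + 12 + 12 + 9 = 90
Number of machines = 3
Ideal balanced load = 90 / 3 = 30.0

30.0


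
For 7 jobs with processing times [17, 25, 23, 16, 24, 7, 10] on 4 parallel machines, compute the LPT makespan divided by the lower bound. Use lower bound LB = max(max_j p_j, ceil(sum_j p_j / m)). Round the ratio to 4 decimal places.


LPT order: [25, 24, 23, 17, 16, 10, 7]
Machine loads after assignment: [25, 31, 33, 33]
LPT makespan = 33
Lower bound = max(max_job, ceil(total/4)) = max(25, 31) = 31
Ratio = 33 / 31 = 1.0645

1.0645


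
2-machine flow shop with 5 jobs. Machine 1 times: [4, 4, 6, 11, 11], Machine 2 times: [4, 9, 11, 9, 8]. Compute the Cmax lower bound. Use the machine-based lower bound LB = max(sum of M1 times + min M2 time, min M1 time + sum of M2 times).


LB1 = sum(M1 times) + min(M2 times) = 36 + 4 = 40
LB2 = min(M1 times) + sum(M2 times) = 4 + 41 = 45
Lower bound = max(LB1, LB2) = max(40, 45) = 45

45


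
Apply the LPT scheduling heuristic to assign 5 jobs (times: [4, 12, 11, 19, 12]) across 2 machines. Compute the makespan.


Sort jobs in decreasing order (LPT): [19, 12, 12, 11, 4]
Assign each job to the least loaded machine:
  Machine 1: jobs [19, 11], load = 30
  Machine 2: jobs [12, 12, 4], load = 28
Makespan = max load = 30

30


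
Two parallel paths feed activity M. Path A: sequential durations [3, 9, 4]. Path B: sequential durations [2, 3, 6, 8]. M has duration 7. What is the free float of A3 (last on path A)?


ES(A3) = sum of predecessors on chain A = 12
EF(A3) = ES + duration = 12 + 4 = 16
Successor of A3 is M. ES(M) = max(sum(A), sum(B)) = max(16, 19) = 19
Free float = ES(successor) - EF(current) = 19 - 16 = 3

3


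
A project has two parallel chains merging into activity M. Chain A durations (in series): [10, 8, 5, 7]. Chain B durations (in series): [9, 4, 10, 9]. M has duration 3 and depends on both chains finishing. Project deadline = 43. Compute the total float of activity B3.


Forward pass: ES(B3) = sum of predecessors on chain B = 13
EF = ES + duration = 13 + 10 = 23
Backward pass: LF(M) = deadline = 43; LS(M) = 43 - 3 = 40
LF(B3) = LS(M) - sum(successors on chain B) = 40 - 9 = 31
LS = LF - duration = 31 - 10 = 21
Total float = LS - ES = 21 - 13 = 8

8


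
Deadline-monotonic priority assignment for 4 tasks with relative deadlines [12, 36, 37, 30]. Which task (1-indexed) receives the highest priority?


Sort tasks by relative deadline (ascending):
  Task 1: deadline = 12
  Task 4: deadline = 30
  Task 2: deadline = 36
  Task 3: deadline = 37
Priority order (highest first): [1, 4, 2, 3]
Highest priority task = 1

1


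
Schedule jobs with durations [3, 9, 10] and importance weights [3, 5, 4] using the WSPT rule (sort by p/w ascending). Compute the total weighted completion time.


Compute p/w ratios and sort ascending (WSPT): [(3, 3), (9, 5), (10, 4)]
Compute weighted completion times:
  Job (p=3,w=3): C=3, w*C=3*3=9
  Job (p=9,w=5): C=12, w*C=5*12=60
  Job (p=10,w=4): C=22, w*C=4*22=88
Total weighted completion time = 157

157


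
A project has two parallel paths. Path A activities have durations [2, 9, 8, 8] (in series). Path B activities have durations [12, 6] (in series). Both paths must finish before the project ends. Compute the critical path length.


Path A total = 2 + 9 + 8 + 8 = 27
Path B total = 12 + 6 = 18
Critical path = longest path = max(27, 18) = 27

27


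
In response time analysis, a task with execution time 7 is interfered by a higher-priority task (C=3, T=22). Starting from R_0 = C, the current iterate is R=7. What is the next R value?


R_next = C + ceil(R_prev / T_hp) * C_hp
ceil(7 / 22) = ceil(0.3182) = 1
Interference = 1 * 3 = 3
R_next = 7 + 3 = 10

10


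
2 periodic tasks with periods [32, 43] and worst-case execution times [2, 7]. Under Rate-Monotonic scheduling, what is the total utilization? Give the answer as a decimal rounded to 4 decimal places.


Compute individual utilizations (exact fractions):
  Task 1: C/T = 2/32 = 1/16 (approx. 0.0625)
  Task 2: C/T = 7/43 (approx. 0.1628)
Total utilization U = 1/16 + 7/43 = 155/688
Rounded to 4 decimal places: U = 0.2253
RM (Liu & Layland) bound for 2 tasks = 0.828427; compare with U = 155/688 (approx. 0.225291)
U <= bound, so schedulable by RM sufficient condition.

0.2253


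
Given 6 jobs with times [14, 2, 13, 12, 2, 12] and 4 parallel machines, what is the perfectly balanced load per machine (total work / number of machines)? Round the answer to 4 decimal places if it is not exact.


Total processing time = 14 + 2 + 13 + 12 + 2 + 12 = 55
Number of machines = 4
Ideal balanced load = 55 / 4 = 13.75

13.75


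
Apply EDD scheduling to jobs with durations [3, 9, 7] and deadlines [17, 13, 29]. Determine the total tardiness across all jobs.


Sort by due date (EDD order): [(9, 13), (3, 17), (7, 29)]
Compute completion times and tardiness:
  Job 1: p=9, d=13, C=9, tardiness=max(0,9-13)=0
  Job 2: p=3, d=17, C=12, tardiness=max(0,12-17)=0
  Job 3: p=7, d=29, C=19, tardiness=max(0,19-29)=0
Total tardiness = 0

0


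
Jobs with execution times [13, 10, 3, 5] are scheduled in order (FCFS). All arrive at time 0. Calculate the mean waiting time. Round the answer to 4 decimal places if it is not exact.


FCFS order (as given): [13, 10, 3, 5]
Waiting times:
  Job 1: wait = 0
  Job 2: wait = 13
  Job 3: wait = 23
  Job 4: wait = 26
Sum of waiting times = 62
Average waiting time = 62/4 = 15.5

15.5


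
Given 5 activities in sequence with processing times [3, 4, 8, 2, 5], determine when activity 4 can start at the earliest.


Activity 4 starts after activities 1 through 3 complete.
Predecessor durations: [3, 4, 8]
ES = 3 + 4 + 8 = 15

15


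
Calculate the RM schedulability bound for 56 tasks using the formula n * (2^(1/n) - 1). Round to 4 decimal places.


Compute 2^(1/56) = 1.0124545481
Subtract 1: 1.0124545481 - 1 = 0.0124545481
Multiply by n: 56 * 0.0124545481 = 0.6974546936
Round to 4 dp: 0.6975

0.6975


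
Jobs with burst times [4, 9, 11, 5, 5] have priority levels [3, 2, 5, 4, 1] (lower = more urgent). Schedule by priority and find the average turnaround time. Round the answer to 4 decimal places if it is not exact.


Sort by priority (ascending = highest first):
Order: [(1, 5), (2, 9), (3, 4), (4, 5), (5, 11)]
Completion times:
  Priority 1, burst=5, C=5
  Priority 2, burst=9, C=14
  Priority 3, burst=4, C=18
  Priority 4, burst=5, C=23
  Priority 5, burst=11, C=34
Average turnaround = 94/5 = 18.8

18.8


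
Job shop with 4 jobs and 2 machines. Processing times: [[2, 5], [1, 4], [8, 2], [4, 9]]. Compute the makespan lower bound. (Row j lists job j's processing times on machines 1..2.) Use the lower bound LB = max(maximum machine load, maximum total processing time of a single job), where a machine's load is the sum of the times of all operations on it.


Machine loads:
  Machine 1: 2 + 1 + 8 + 4 = 15
  Machine 2: 5 + 4 + 2 + 9 = 20
Max machine load = 20
Job totals:
  Job 1: 7
  Job 2: 5
  Job 3: 10
  Job 4: 13
Max job total = 13
Lower bound = max(20, 13) = 20

20


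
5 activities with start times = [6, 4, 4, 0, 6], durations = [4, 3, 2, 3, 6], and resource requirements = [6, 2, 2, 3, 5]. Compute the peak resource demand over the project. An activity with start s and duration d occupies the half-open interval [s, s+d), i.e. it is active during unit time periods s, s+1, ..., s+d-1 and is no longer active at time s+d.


Each activity i is active on [start_i, start_i + duration_i).
Compute total resource usage per time slot:
  t=0: active resources = [3], total = 3
  t=1: active resources = [3], total = 3
  t=2: active resources = [3], total = 3
  t=3: active resources = [], total = 0
  t=4: active resources = [2, 2], total = 4
  t=5: active resources = [2, 2], total = 4
  t=6: active resources = [6, 2, 5], total = 13
  t=7: active resources = [6, 5], total = 11
  t=8: active resources = [6, 5], total = 11
  t=9: active resources = [6, 5], total = 11
  t=10: active resources = [5], total = 5
  t=11: active resources = [5], total = 5
Peak resource demand = 13

13


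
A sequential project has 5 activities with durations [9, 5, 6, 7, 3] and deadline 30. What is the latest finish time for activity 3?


LF(activity 3) = deadline - sum of successor durations
Successors: activities 4 through 5 with durations [7, 3]
Sum of successor durations = 10
LF = 30 - 10 = 20

20


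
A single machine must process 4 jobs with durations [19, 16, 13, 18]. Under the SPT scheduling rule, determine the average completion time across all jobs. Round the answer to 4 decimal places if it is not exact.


Sort jobs by processing time (SPT order): [13, 16, 18, 19]
Compute completion times sequentially:
  Job 1: processing = 13, completes at 13
  Job 2: processing = 16, completes at 29
  Job 3: processing = 18, completes at 47
  Job 4: processing = 19, completes at 66
Sum of completion times = 155
Average completion time = 155/4 = 38.75

38.75


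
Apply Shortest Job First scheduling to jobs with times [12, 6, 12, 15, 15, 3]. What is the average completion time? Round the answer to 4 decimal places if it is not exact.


SJF order (ascending): [3, 6, 12, 12, 15, 15]
Completion times:
  Job 1: burst=3, C=3
  Job 2: burst=6, C=9
  Job 3: burst=12, C=21
  Job 4: burst=12, C=33
  Job 5: burst=15, C=48
  Job 6: burst=15, C=63
Average completion = 177/6 = 29.5

29.5


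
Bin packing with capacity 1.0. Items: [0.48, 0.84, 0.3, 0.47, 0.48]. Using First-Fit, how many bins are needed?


Place items sequentially using First-Fit:
  Item 0.48 -> new Bin 1
  Item 0.84 -> new Bin 2
  Item 0.3 -> Bin 1 (now 0.78)
  Item 0.47 -> new Bin 3
  Item 0.48 -> Bin 3 (now 0.95)
Total bins used = 3

3


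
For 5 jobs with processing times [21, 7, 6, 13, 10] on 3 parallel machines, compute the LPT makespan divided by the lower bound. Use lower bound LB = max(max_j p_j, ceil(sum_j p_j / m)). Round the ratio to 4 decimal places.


LPT order: [21, 13, 10, 7, 6]
Machine loads after assignment: [21, 19, 17]
LPT makespan = 21
Lower bound = max(max_job, ceil(total/3)) = max(21, 19) = 21
Ratio = 21 / 21 = 1.0

1.0


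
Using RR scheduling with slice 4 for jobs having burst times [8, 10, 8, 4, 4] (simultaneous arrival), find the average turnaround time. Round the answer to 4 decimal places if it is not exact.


Time quantum = 4
Execution trace:
  J1 runs 4 units, time = 4
  J2 runs 4 units, time = 8
  J3 runs 4 units, time = 12
  J4 runs 4 units, time = 16
  J5 runs 4 units, time = 20
  J1 runs 4 units, time = 24
  J2 runs 4 units, time = 28
  J3 runs 4 units, time = 32
  J2 runs 2 units, time = 34
Finish times: [24, 34, 32, 16, 20]
Average turnaround = 126/5 = 25.2

25.2


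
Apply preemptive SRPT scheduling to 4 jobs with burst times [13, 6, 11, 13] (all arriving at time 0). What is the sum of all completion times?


Since all jobs arrive at t=0, SRPT equals SPT ordering.
SPT order: [6, 11, 13, 13]
Completion times:
  Job 1: p=6, C=6
  Job 2: p=11, C=17
  Job 3: p=13, C=30
  Job 4: p=13, C=43
Total completion time = 6 + 17 + 30 + 43 = 96

96


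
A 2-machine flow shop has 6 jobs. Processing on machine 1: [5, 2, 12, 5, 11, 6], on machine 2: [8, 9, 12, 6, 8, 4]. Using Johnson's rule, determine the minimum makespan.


Apply Johnson's rule:
  Group 1 (a <= b): [(2, 2, 9), (1, 5, 8), (4, 5, 6), (3, 12, 12)]
  Group 2 (a > b): [(5, 11, 8), (6, 6, 4)]
Optimal job order: [2, 1, 4, 3, 5, 6]
Schedule:
  Job 2: M1 done at 2, M2 done at 11
  Job 1: M1 done at 7, M2 done at 19
  Job 4: M1 done at 12, M2 done at 25
  Job 3: M1 done at 24, M2 done at 37
  Job 5: M1 done at 35, M2 done at 45
  Job 6: M1 done at 41, M2 done at 49
Makespan = 49

49


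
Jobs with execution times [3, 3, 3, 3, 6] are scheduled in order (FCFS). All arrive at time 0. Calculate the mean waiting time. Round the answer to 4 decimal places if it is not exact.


FCFS order (as given): [3, 3, 3, 3, 6]
Waiting times:
  Job 1: wait = 0
  Job 2: wait = 3
  Job 3: wait = 6
  Job 4: wait = 9
  Job 5: wait = 12
Sum of waiting times = 30
Average waiting time = 30/5 = 6.0

6.0


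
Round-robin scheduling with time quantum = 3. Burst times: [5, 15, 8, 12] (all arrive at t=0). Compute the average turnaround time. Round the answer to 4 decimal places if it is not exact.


Time quantum = 3
Execution trace:
  J1 runs 3 units, time = 3
  J2 runs 3 units, time = 6
  J3 runs 3 units, time = 9
  J4 runs 3 units, time = 12
  J1 runs 2 units, time = 14
  J2 runs 3 units, time = 17
  J3 runs 3 units, time = 20
  J4 runs 3 units, time = 23
  J2 runs 3 units, time = 26
  J3 runs 2 units, time = 28
  J4 runs 3 units, time = 31
  J2 runs 3 units, time = 34
  J4 runs 3 units, time = 37
  J2 runs 3 units, time = 40
Finish times: [14, 40, 28, 37]
Average turnaround = 119/4 = 29.75

29.75


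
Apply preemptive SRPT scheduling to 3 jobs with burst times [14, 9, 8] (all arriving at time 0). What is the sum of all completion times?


Since all jobs arrive at t=0, SRPT equals SPT ordering.
SPT order: [8, 9, 14]
Completion times:
  Job 1: p=8, C=8
  Job 2: p=9, C=17
  Job 3: p=14, C=31
Total completion time = 8 + 17 + 31 = 56

56


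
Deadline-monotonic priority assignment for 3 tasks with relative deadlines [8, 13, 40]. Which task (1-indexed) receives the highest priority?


Sort tasks by relative deadline (ascending):
  Task 1: deadline = 8
  Task 2: deadline = 13
  Task 3: deadline = 40
Priority order (highest first): [1, 2, 3]
Highest priority task = 1

1


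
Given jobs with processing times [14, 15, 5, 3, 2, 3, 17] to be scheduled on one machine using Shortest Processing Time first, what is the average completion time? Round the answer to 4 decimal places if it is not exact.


Sort jobs by processing time (SPT order): [2, 3, 3, 5, 14, 15, 17]
Compute completion times sequentially:
  Job 1: processing = 2, completes at 2
  Job 2: processing = 3, completes at 5
  Job 3: processing = 3, completes at 8
  Job 4: processing = 5, completes at 13
  Job 5: processing = 14, completes at 27
  Job 6: processing = 15, completes at 42
  Job 7: processing = 17, completes at 59
Sum of completion times = 156
Average completion time = 156/7 = 22.2857

22.2857


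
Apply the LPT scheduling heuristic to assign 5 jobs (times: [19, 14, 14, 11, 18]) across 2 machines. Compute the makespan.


Sort jobs in decreasing order (LPT): [19, 18, 14, 14, 11]
Assign each job to the least loaded machine:
  Machine 1: jobs [19, 14], load = 33
  Machine 2: jobs [18, 14, 11], load = 43
Makespan = max load = 43

43


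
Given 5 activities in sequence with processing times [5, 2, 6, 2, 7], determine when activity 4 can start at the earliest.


Activity 4 starts after activities 1 through 3 complete.
Predecessor durations: [5, 2, 6]
ES = 5 + 2 + 6 = 13

13


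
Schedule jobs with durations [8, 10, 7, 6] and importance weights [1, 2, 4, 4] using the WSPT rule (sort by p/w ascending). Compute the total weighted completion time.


Compute p/w ratios and sort ascending (WSPT): [(6, 4), (7, 4), (10, 2), (8, 1)]
Compute weighted completion times:
  Job (p=6,w=4): C=6, w*C=4*6=24
  Job (p=7,w=4): C=13, w*C=4*13=52
  Job (p=10,w=2): C=23, w*C=2*23=46
  Job (p=8,w=1): C=31, w*C=1*31=31
Total weighted completion time = 153

153


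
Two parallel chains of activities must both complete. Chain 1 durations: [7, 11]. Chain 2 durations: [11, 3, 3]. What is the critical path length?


Path A total = 7 + 11 = 18
Path B total = 11 + 3 + 3 = 17
Critical path = longest path = max(18, 17) = 18

18


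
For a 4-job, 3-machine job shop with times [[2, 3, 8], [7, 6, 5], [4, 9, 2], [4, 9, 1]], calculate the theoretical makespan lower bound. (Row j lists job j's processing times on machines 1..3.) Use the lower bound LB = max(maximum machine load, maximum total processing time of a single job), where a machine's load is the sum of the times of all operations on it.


Machine loads:
  Machine 1: 2 + 7 + 4 + 4 = 17
  Machine 2: 3 + 6 + 9 + 9 = 27
  Machine 3: 8 + 5 + 2 + 1 = 16
Max machine load = 27
Job totals:
  Job 1: 13
  Job 2: 18
  Job 3: 15
  Job 4: 14
Max job total = 18
Lower bound = max(27, 18) = 27

27


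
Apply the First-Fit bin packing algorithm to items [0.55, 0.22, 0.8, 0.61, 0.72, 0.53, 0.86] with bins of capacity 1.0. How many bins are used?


Place items sequentially using First-Fit:
  Item 0.55 -> new Bin 1
  Item 0.22 -> Bin 1 (now 0.77)
  Item 0.8 -> new Bin 2
  Item 0.61 -> new Bin 3
  Item 0.72 -> new Bin 4
  Item 0.53 -> new Bin 5
  Item 0.86 -> new Bin 6
Total bins used = 6

6


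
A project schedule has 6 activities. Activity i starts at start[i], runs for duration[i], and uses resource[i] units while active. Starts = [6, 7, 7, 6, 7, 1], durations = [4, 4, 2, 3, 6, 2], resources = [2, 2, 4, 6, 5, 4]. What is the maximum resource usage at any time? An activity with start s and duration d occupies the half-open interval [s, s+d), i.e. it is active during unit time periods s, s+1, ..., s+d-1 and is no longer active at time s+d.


Each activity i is active on [start_i, start_i + duration_i).
Compute total resource usage per time slot:
  t=0: active resources = [], total = 0
  t=1: active resources = [4], total = 4
  t=2: active resources = [4], total = 4
  t=3: active resources = [], total = 0
  t=4: active resources = [], total = 0
  t=5: active resources = [], total = 0
  t=6: active resources = [2, 6], total = 8
  t=7: active resources = [2, 2, 4, 6, 5], total = 19
  t=8: active resources = [2, 2, 4, 6, 5], total = 19
  t=9: active resources = [2, 2, 5], total = 9
  t=10: active resources = [2, 5], total = 7
  t=11: active resources = [5], total = 5
  t=12: active resources = [5], total = 5
Peak resource demand = 19

19


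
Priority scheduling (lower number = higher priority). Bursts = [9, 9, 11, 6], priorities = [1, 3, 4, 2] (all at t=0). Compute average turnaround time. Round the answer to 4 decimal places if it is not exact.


Sort by priority (ascending = highest first):
Order: [(1, 9), (2, 6), (3, 9), (4, 11)]
Completion times:
  Priority 1, burst=9, C=9
  Priority 2, burst=6, C=15
  Priority 3, burst=9, C=24
  Priority 4, burst=11, C=35
Average turnaround = 83/4 = 20.75

20.75


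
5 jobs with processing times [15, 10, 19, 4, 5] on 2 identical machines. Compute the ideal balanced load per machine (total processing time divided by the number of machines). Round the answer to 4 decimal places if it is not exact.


Total processing time = 15 + 10 + 19 + 4 + 5 = 53
Number of machines = 2
Ideal balanced load = 53 / 2 = 26.5

26.5


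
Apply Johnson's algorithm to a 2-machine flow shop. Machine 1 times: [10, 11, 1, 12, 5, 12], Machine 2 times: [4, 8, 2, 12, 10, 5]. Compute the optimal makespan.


Apply Johnson's rule:
  Group 1 (a <= b): [(3, 1, 2), (5, 5, 10), (4, 12, 12)]
  Group 2 (a > b): [(2, 11, 8), (6, 12, 5), (1, 10, 4)]
Optimal job order: [3, 5, 4, 2, 6, 1]
Schedule:
  Job 3: M1 done at 1, M2 done at 3
  Job 5: M1 done at 6, M2 done at 16
  Job 4: M1 done at 18, M2 done at 30
  Job 2: M1 done at 29, M2 done at 38
  Job 6: M1 done at 41, M2 done at 46
  Job 1: M1 done at 51, M2 done at 55
Makespan = 55

55


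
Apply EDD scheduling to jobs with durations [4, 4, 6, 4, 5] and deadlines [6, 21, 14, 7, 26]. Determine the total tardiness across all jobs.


Sort by due date (EDD order): [(4, 6), (4, 7), (6, 14), (4, 21), (5, 26)]
Compute completion times and tardiness:
  Job 1: p=4, d=6, C=4, tardiness=max(0,4-6)=0
  Job 2: p=4, d=7, C=8, tardiness=max(0,8-7)=1
  Job 3: p=6, d=14, C=14, tardiness=max(0,14-14)=0
  Job 4: p=4, d=21, C=18, tardiness=max(0,18-21)=0
  Job 5: p=5, d=26, C=23, tardiness=max(0,23-26)=0
Total tardiness = 1

1


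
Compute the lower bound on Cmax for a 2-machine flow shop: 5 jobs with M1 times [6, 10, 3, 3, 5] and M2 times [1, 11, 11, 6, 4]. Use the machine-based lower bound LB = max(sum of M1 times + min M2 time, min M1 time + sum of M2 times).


LB1 = sum(M1 times) + min(M2 times) = 27 + 1 = 28
LB2 = min(M1 times) + sum(M2 times) = 3 + 33 = 36
Lower bound = max(LB1, LB2) = max(28, 36) = 36

36


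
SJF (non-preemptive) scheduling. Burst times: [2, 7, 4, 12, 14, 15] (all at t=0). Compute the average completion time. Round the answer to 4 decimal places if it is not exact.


SJF order (ascending): [2, 4, 7, 12, 14, 15]
Completion times:
  Job 1: burst=2, C=2
  Job 2: burst=4, C=6
  Job 3: burst=7, C=13
  Job 4: burst=12, C=25
  Job 5: burst=14, C=39
  Job 6: burst=15, C=54
Average completion = 139/6 = 23.1667

23.1667


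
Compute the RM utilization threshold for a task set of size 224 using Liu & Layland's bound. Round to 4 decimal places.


Compute 2^(1/224) = 1.0030991997
Subtract 1: 1.0030991997 - 1 = 0.0030991997
Multiply by n: 224 * 0.0030991997 = 0.6942207328
Round to 4 dp: 0.6942

0.6942


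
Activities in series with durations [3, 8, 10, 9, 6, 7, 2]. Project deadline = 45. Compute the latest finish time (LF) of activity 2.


LF(activity 2) = deadline - sum of successor durations
Successors: activities 3 through 7 with durations [10, 9, 6, 7, 2]
Sum of successor durations = 34
LF = 45 - 34 = 11

11


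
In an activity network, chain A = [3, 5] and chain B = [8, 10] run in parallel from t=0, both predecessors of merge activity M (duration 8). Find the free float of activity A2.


ES(A2) = sum of predecessors on chain A = 3
EF(A2) = ES + duration = 3 + 5 = 8
Successor of A2 is M. ES(M) = max(sum(A), sum(B)) = max(8, 18) = 18
Free float = ES(successor) - EF(current) = 18 - 8 = 10

10


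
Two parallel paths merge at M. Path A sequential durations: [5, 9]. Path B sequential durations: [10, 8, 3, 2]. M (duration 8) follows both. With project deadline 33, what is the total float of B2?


Forward pass: ES(B2) = sum of predecessors on chain B = 10
EF = ES + duration = 10 + 8 = 18
Backward pass: LF(M) = deadline = 33; LS(M) = 33 - 8 = 25
LF(B2) = LS(M) - sum(successors on chain B) = 25 - 5 = 20
LS = LF - duration = 20 - 8 = 12
Total float = LS - ES = 12 - 10 = 2

2


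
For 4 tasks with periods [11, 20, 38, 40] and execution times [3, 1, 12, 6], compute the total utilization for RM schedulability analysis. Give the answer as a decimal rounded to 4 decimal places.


Compute individual utilizations (exact fractions):
  Task 1: C/T = 3/11 (approx. 0.2727)
  Task 2: C/T = 1/20 (approx. 0.05)
  Task 3: C/T = 12/38 = 6/19 (approx. 0.3158)
  Task 4: C/T = 6/40 = 3/20 (approx. 0.15)
Total utilization U = 3/11 + 1/20 + 6/19 + 3/20 = 824/1045
Rounded to 4 decimal places: U = 0.7885
RM (Liu & Layland) bound for 4 tasks = 0.756828; compare with U = 824/1045 (approx. 0.788517)
bound < U <= 1, so the RM sufficient condition is not met (inconclusive; an exact test such as response-time analysis is needed).

0.7885


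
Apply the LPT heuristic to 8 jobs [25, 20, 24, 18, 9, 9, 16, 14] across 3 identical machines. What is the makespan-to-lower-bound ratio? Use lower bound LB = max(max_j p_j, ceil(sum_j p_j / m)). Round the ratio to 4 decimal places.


LPT order: [25, 24, 20, 18, 16, 14, 9, 9]
Machine loads after assignment: [48, 40, 47]
LPT makespan = 48
Lower bound = max(max_job, ceil(total/3)) = max(25, 45) = 45
Ratio = 48 / 45 = 1.0667

1.0667


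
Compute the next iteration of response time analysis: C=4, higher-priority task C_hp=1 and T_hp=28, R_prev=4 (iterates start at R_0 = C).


R_next = C + ceil(R_prev / T_hp) * C_hp
ceil(4 / 28) = ceil(0.1429) = 1
Interference = 1 * 1 = 1
R_next = 4 + 1 = 5

5


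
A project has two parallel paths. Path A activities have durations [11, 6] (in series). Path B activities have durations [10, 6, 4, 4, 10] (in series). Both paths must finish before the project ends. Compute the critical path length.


Path A total = 11 + 6 = 17
Path B total = 10 + 6 + 4 + 4 + 10 = 34
Critical path = longest path = max(17, 34) = 34

34


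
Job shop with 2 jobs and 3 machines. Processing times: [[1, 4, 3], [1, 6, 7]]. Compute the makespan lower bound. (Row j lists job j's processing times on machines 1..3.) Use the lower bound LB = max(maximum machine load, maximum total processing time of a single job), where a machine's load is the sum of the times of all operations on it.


Machine loads:
  Machine 1: 1 + 1 = 2
  Machine 2: 4 + 6 = 10
  Machine 3: 3 + 7 = 10
Max machine load = 10
Job totals:
  Job 1: 8
  Job 2: 14
Max job total = 14
Lower bound = max(10, 14) = 14

14


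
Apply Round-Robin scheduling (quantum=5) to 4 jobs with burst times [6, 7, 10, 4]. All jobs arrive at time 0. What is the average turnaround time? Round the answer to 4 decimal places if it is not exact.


Time quantum = 5
Execution trace:
  J1 runs 5 units, time = 5
  J2 runs 5 units, time = 10
  J3 runs 5 units, time = 15
  J4 runs 4 units, time = 19
  J1 runs 1 units, time = 20
  J2 runs 2 units, time = 22
  J3 runs 5 units, time = 27
Finish times: [20, 22, 27, 19]
Average turnaround = 88/4 = 22.0

22.0


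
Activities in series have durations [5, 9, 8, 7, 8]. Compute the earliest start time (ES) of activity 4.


Activity 4 starts after activities 1 through 3 complete.
Predecessor durations: [5, 9, 8]
ES = 5 + 9 + 8 = 22

22


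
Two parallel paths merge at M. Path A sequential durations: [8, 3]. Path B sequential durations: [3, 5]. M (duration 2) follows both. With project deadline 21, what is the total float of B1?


Forward pass: ES(B1) = sum of predecessors on chain B = 0
EF = ES + duration = 0 + 3 = 3
Backward pass: LF(M) = deadline = 21; LS(M) = 21 - 2 = 19
LF(B1) = LS(M) - sum(successors on chain B) = 19 - 5 = 14
LS = LF - duration = 14 - 3 = 11
Total float = LS - ES = 11 - 0 = 11

11


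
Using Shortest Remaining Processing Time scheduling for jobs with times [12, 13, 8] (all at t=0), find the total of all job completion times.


Since all jobs arrive at t=0, SRPT equals SPT ordering.
SPT order: [8, 12, 13]
Completion times:
  Job 1: p=8, C=8
  Job 2: p=12, C=20
  Job 3: p=13, C=33
Total completion time = 8 + 20 + 33 = 61

61


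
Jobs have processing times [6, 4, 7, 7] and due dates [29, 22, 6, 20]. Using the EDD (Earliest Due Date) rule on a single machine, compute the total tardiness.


Sort by due date (EDD order): [(7, 6), (7, 20), (4, 22), (6, 29)]
Compute completion times and tardiness:
  Job 1: p=7, d=6, C=7, tardiness=max(0,7-6)=1
  Job 2: p=7, d=20, C=14, tardiness=max(0,14-20)=0
  Job 3: p=4, d=22, C=18, tardiness=max(0,18-22)=0
  Job 4: p=6, d=29, C=24, tardiness=max(0,24-29)=0
Total tardiness = 1

1


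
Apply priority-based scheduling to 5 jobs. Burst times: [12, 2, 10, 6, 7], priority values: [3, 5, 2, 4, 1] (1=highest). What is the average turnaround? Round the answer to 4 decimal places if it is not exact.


Sort by priority (ascending = highest first):
Order: [(1, 7), (2, 10), (3, 12), (4, 6), (5, 2)]
Completion times:
  Priority 1, burst=7, C=7
  Priority 2, burst=10, C=17
  Priority 3, burst=12, C=29
  Priority 4, burst=6, C=35
  Priority 5, burst=2, C=37
Average turnaround = 125/5 = 25.0

25.0


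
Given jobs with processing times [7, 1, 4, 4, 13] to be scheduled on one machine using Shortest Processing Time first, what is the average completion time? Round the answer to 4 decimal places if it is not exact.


Sort jobs by processing time (SPT order): [1, 4, 4, 7, 13]
Compute completion times sequentially:
  Job 1: processing = 1, completes at 1
  Job 2: processing = 4, completes at 5
  Job 3: processing = 4, completes at 9
  Job 4: processing = 7, completes at 16
  Job 5: processing = 13, completes at 29
Sum of completion times = 60
Average completion time = 60/5 = 12.0

12.0


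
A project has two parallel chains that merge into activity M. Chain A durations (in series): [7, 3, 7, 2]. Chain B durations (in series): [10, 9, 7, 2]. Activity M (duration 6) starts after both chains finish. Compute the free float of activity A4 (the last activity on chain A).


ES(A4) = sum of predecessors on chain A = 17
EF(A4) = ES + duration = 17 + 2 = 19
Successor of A4 is M. ES(M) = max(sum(A), sum(B)) = max(19, 28) = 28
Free float = ES(successor) - EF(current) = 28 - 19 = 9

9


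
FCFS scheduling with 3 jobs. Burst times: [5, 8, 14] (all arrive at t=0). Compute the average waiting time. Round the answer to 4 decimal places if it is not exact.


FCFS order (as given): [5, 8, 14]
Waiting times:
  Job 1: wait = 0
  Job 2: wait = 5
  Job 3: wait = 13
Sum of waiting times = 18
Average waiting time = 18/3 = 6.0

6.0


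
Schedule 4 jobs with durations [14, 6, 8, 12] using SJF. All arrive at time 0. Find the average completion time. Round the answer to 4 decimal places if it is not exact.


SJF order (ascending): [6, 8, 12, 14]
Completion times:
  Job 1: burst=6, C=6
  Job 2: burst=8, C=14
  Job 3: burst=12, C=26
  Job 4: burst=14, C=40
Average completion = 86/4 = 21.5

21.5


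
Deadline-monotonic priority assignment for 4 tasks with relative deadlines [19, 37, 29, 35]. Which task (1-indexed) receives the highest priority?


Sort tasks by relative deadline (ascending):
  Task 1: deadline = 19
  Task 3: deadline = 29
  Task 4: deadline = 35
  Task 2: deadline = 37
Priority order (highest first): [1, 3, 4, 2]
Highest priority task = 1

1


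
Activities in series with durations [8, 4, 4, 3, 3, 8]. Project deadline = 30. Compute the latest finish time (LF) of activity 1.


LF(activity 1) = deadline - sum of successor durations
Successors: activities 2 through 6 with durations [4, 4, 3, 3, 8]
Sum of successor durations = 22
LF = 30 - 22 = 8

8


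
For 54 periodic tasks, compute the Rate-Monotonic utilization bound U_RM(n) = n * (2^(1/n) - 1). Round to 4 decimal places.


Compute 2^(1/54) = 1.0129187947
Subtract 1: 1.0129187947 - 1 = 0.0129187947
Multiply by n: 54 * 0.0129187947 = 0.6976149138
Round to 4 dp: 0.6976

0.6976


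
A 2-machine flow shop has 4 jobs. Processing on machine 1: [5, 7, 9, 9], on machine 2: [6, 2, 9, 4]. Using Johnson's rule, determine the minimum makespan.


Apply Johnson's rule:
  Group 1 (a <= b): [(1, 5, 6), (3, 9, 9)]
  Group 2 (a > b): [(4, 9, 4), (2, 7, 2)]
Optimal job order: [1, 3, 4, 2]
Schedule:
  Job 1: M1 done at 5, M2 done at 11
  Job 3: M1 done at 14, M2 done at 23
  Job 4: M1 done at 23, M2 done at 27
  Job 2: M1 done at 30, M2 done at 32
Makespan = 32

32
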